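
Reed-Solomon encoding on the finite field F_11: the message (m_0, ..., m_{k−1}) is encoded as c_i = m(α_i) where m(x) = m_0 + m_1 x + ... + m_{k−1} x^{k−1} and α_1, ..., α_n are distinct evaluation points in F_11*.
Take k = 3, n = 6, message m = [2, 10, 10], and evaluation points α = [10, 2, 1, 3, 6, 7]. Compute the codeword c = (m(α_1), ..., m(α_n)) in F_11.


c = [2, 7, 0, 1, 4, 1]

Message polynomial: m(x) = 2 + 10·x + 10·x^2 (mod 11).
For each evaluation point α_i, compute m(α_i) mod 11:
  α_1 = 10: Horner steps 10 → 0 → 2, so m(10) = 2.
  α_2 = 2: Horner steps 10 → 8 → 7, so m(2) = 7.
  α_3 = 1: Horner steps 10 → 9 → 0, so m(1) = 0.
  α_4 = 3: Horner steps 10 → 7 → 1, so m(3) = 1.
  α_5 = 6: Horner steps 10 → 4 → 4, so m(6) = 4.
  α_6 = 7: Horner steps 10 → 3 → 1, so m(7) = 1.
Codeword c = [2, 7, 0, 1, 4, 1] ∈ F_11^6.


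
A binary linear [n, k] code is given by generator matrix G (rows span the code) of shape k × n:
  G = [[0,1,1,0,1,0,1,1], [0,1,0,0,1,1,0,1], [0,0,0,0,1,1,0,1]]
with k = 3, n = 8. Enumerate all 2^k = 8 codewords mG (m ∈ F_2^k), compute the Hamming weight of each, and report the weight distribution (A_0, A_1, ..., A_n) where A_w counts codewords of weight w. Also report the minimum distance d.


Weight distribution: A_0 = 1, A_1 = 1, A_3 = 2, A_4 = 3, A_5 = 1. Minimum distance d = 1.

Enumerate all 2^3 = 8 messages m ∈ F_2^3.
For each, compute codeword c = mG in F_2^8, then tally its weight.
  m = 000 → c = 00000000, weight = 0.
  m = 100 → c = 01101011, weight = 5.
  m = 010 → c = 01001101, weight = 4.
  m = 110 → c = 00100110, weight = 3.
  m = 001 → c = 00001101, weight = 3.
  m = 101 → c = 01100110, weight = 4.
  m = 011 → c = 01000000, weight = 1.
  m = 111 → c = 00101011, weight = 4.
Tally weights:
  weight 0: 1 codewords.
  weight 1: 1 codewords.
  weight 3: 2 codewords.
  weight 4: 3 codewords.
  weight 5: 1 codewords.
Minimum distance d = smallest w > 0 with A_w > 0 = 1.
Sanity: Σ A_w = 8 = 2^3 = 8 ✓.


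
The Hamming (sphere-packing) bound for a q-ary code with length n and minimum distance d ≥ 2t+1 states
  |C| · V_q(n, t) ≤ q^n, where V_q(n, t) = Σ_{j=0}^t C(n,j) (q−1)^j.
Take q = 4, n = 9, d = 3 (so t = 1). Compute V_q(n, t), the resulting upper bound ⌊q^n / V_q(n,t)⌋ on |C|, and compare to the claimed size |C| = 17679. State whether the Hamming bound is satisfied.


V_q(n, t) = 28, q^n = 262144, Hamming bound = 9362, |C| = 17679 > bound (violated).

Step 1: Compute V_q(n, t) = Σ_{j=0}^1 C(n, j) (q−1)^j.
  j = 0: C(9,0)·(3)^0 = 1·1 = 1.
  j = 1: C(9,1)·(3)^1 = 9·3 = 27.
  V_q(n, t) = 1 + 27 = 28.
Step 2: q^n = 4^9 = 262144.
Step 3: Hamming bound ⌊q^n / V_q(n,t)⌋ = ⌊262144/28⌋ = 9362.
Step 4: Compare |C| = 17679 to 9362: violated.
The claimed |C| lies above the Hamming bound, so no 4-ary code of length 9 with d ≥ 3 can have 17679 codewords.


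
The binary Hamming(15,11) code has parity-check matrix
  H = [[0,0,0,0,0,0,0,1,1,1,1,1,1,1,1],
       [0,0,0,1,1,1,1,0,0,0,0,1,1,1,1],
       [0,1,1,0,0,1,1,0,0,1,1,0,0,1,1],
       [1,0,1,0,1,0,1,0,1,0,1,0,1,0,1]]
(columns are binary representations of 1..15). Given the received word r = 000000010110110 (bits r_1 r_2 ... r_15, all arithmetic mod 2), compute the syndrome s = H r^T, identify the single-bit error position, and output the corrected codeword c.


s = (1, 0, 1, 0)^T, error position = 10, corrected codeword c = 000000010010110

Compute s = H r^T mod 2 one row at a time:
  s_1 = 1 + 0 + 1 + 1 + 0 + 1 + 1 + 0 = 5 ≡ 1 (mod 2).
  s_2 = 0 + 0 + 0 + 0 + 0 + 1 + 1 + 0 = 2 ≡ 0 (mod 2).
  s_3 = 0 + 0 + 0 + 0 + 1 + 1 + 1 + 0 = 3 ≡ 1 (mod 2).
  s_4 = 0 + 0 + 0 + 0 + 0 + 1 + 1 + 0 = 2 ≡ 0 (mod 2).
s = (1, 0, 1, 0)^T — this equals column 10 of H (binary 1010), so error is at position 10.
Correct: flip bit 10 of r = 000000010110110 to get c = 000000010010110.


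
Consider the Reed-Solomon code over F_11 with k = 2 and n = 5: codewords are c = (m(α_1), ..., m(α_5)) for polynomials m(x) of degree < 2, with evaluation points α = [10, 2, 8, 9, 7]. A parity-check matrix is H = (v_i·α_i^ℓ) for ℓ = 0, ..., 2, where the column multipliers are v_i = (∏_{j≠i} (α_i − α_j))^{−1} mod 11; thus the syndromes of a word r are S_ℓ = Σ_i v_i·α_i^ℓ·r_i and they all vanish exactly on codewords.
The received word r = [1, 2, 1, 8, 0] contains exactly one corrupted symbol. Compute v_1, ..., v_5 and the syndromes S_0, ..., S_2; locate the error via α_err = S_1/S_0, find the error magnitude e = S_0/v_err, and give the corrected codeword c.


S = (8, 9, 6), error at position 3, error magnitude e = 8, c = [1, 2, 4, 8, 0].

Step 1: column multipliers v_i = (∏_{j≠i}(α_i − α_j))^{−1} mod 11.
  i = 1 (α = 10): (10−2)(10−8)(10−9)(10−7) = 8·2·1·3 = 48 ≡ 4, so v_1 = 4^{−1} = 3 (mod 11).
  i = 2 (α = 2): (2−10)(2−8)(2−9)(2−7) = (−8)·(−6)·(−7)·(−5) = 1680 ≡ 8, so v_2 = 8^{−1} = 7 (mod 11).
  i = 3 (α = 8): (8−10)(8−2)(8−9)(8−7) = (−2)·6·(−1)·1 = 12 ≡ 1, so v_3 = 1^{−1} = 1 (mod 11).
  i = 4 (α = 9): (9−10)(9−2)(9−8)(9−7) = (−1)·7·1·2 = −14 ≡ 8, so v_4 = 8^{−1} = 7 (mod 11).
  i = 5 (α = 7): (7−10)(7−2)(7−8)(7−9) = (−3)·5·(−1)·(−2) = −30 ≡ 3, so v_5 = 3^{−1} = 4 (mod 11).
  v = [3, 7, 1, 7, 4].
Step 2: syndromes of r = [1, 2, 1, 8, 0] (all sums mod 11).
  S_0 = Σ v_i r_i = 3·1 + 7·2 + 1·1 + 7·8 + 4·0 = 74 ≡ 8.
  S_1 = Σ v_i α_i r_i = 3·10·1 + 7·2·2 + 1·8·1 + 7·9·8 + 4·7·0 = 570 ≡ 9.
  α_i^2 mod 11 = [1, 4, 9, 4, 5].
  S_2 = Σ v_i α_i^2 r_i = 3·1·1 + 7·4·2 + 1·9·1 + 7·4·8 + 4·5·0 = 292 ≡ 6.
  S = (8, 9, 6) ≠ 0, so r is not a codeword (an error is present).
Step 3: locate the error. For a single error e at position i, S_ℓ = v_i·e·α_i^ℓ, so α_err = S_1/S_0.
  S_0^{−1} = 8^{−1} = 7 (mod 11), so α_err = 9·7 = 63 ≡ 8 = α_3. Error position i = 3.
  Consistency check: S_2/S_1 = 6·5 = 30 ≡ 8 = α_err ✓ (single-error assumption holds).
Step 4: error magnitude e = S_0/v_3 = S_0·∏_{j≠3}(α_3 − α_j) = 8·1 = 8 ≡ 8 (mod 11).
Step 5: correct position 3: c_3 = r_3 − e = 1 − 8 ≡ 4 (mod 11). Hence c = [1, 2, 4, 8, 0].
  Check: interpolating c through the α_i gives m(x) = 5 + 4·x (degree < 2) with m(α_i) = c_i for every i, so c is indeed a codeword.


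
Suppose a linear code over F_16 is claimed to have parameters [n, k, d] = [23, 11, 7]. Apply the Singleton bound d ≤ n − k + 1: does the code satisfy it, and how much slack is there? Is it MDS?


Singleton RHS = n − k + 1 = 13, slack = 6, bound satisfied, not MDS.

Singleton bound: d ≤ n − k + 1.
Here n = 23, k = 11, so n − k + 1 = 13.
Given d = 7, check d ≤ 13: YES.
Slack = (n − k + 1) − d = 6.
The code is NOT MDS (slack = 6 > 0).
Description: the claimed parameters are [23, 11, 7]_16; such a code would be non-MDS.


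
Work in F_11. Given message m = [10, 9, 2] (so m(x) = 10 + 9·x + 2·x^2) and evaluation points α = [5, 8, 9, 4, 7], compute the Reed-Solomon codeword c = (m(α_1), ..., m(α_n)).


c = [6, 1, 0, 1, 6]

Message polynomial: m(x) = 10 + 9·x + 2·x^2 (mod 11).
For each evaluation point α_i, compute m(α_i) mod 11:
  α_1 = 5: Horner steps 2 → 8 → 6, so m(5) = 6.
  α_2 = 8: Horner steps 2 → 3 → 1, so m(8) = 1.
  α_3 = 9: Horner steps 2 → 5 → 0, so m(9) = 0.
  α_4 = 4: Horner steps 2 → 6 → 1, so m(4) = 1.
  α_5 = 7: Horner steps 2 → 1 → 6, so m(7) = 6.
Codeword c = [6, 1, 0, 1, 6] ∈ F_11^5.


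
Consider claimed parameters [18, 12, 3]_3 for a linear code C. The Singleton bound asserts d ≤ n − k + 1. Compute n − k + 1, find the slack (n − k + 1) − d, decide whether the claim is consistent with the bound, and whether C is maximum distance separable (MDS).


Singleton RHS = n − k + 1 = 7, slack = 4, bound satisfied, not MDS.

Singleton bound: d ≤ n − k + 1.
Here n = 18, k = 12, so n − k + 1 = 7.
Given d = 3, check d ≤ 7: YES.
Slack = (n − k + 1) − d = 4.
The code is NOT MDS (slack = 4 > 0).
Description: the claimed parameters are [18, 12, 3]_3; such a code would be non-MDS.


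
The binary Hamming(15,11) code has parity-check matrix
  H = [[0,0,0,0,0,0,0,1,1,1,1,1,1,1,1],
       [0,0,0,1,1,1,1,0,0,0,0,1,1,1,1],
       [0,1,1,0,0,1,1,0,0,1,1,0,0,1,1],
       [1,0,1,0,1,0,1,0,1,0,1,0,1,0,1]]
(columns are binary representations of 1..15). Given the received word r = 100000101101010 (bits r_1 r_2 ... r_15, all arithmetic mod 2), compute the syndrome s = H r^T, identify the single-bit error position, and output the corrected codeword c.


s = (0, 1, 1, 1)^T, error position = 7, corrected codeword c = 100000001101010

Compute s = H r^T mod 2 one row at a time:
  s_1 = 0 + 1 + 1 + 0 + 1 + 0 + 1 + 0 = 4 ≡ 0 (mod 2).
  s_2 = 0 + 0 + 0 + 1 + 1 + 0 + 1 + 0 = 3 ≡ 1 (mod 2).
  s_3 = 0 + 0 + 0 + 1 + 1 + 0 + 1 + 0 = 3 ≡ 1 (mod 2).
  s_4 = 1 + 0 + 0 + 1 + 1 + 0 + 0 + 0 = 3 ≡ 1 (mod 2).
s = (0, 1, 1, 1)^T — this equals column 7 of H (binary 0111), so error is at position 7.
Correct: flip bit 7 of r = 100000101101010 to get c = 100000001101010.


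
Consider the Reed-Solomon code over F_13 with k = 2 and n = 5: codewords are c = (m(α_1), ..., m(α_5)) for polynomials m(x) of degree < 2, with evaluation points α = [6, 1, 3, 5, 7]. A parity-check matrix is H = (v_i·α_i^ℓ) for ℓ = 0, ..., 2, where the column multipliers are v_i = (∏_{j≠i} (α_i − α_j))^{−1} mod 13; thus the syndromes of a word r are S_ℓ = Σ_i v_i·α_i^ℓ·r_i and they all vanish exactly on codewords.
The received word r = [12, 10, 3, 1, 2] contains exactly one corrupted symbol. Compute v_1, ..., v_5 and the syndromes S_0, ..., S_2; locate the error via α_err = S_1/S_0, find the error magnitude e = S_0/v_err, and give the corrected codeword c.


S = (6, 4, 7), error at position 4, error magnitude e = 5, c = [12, 10, 3, 9, 2].

Step 1: column multipliers v_i = (∏_{j≠i}(α_i − α_j))^{−1} mod 13.
  i = 1 (α = 6): (6−1)(6−3)(6−5)(6−7) = 5·3·1·(−1) = −15 ≡ 11, so v_1 = 11^{−1} = 6 (mod 13).
  i = 2 (α = 1): (1−6)(1−3)(1−5)(1−7) = (−5)·(−2)·(−4)·(−6) = 240 ≡ 6, so v_2 = 6^{−1} = 11 (mod 13).
  i = 3 (α = 3): (3−6)(3−1)(3−5)(3−7) = (−3)·2·(−2)·(−4) = −48 ≡ 4, so v_3 = 4^{−1} = 10 (mod 13).
  i = 4 (α = 5): (5−6)(5−1)(5−3)(5−7) = (−1)·4·2·(−2) = 16 ≡ 3, so v_4 = 3^{−1} = 9 (mod 13).
  i = 5 (α = 7): (7−6)(7−1)(7−3)(7−5) = 1·6·4·2 = 48 ≡ 9, so v_5 = 9^{−1} = 3 (mod 13).
  v = [6, 11, 10, 9, 3].
Step 2: syndromes of r = [12, 10, 3, 1, 2] (all sums mod 13).
  S_0 = Σ v_i r_i = 6·12 + 11·10 + 10·3 + 9·1 + 3·2 = 227 ≡ 6.
  S_1 = Σ v_i α_i r_i = 6·6·12 + 11·1·10 + 10·3·3 + 9·5·1 + 3·7·2 = 719 ≡ 4.
  α_i^2 mod 13 = [10, 1, 9, 12, 10].
  S_2 = Σ v_i α_i^2 r_i = 6·10·12 + 11·1·10 + 10·9·3 + 9·12·1 + 3·10·2 = 1268 ≡ 7.
  S = (6, 4, 7) ≠ 0, so r is not a codeword (an error is present).
Step 3: locate the error. For a single error e at position i, S_ℓ = v_i·e·α_i^ℓ, so α_err = S_1/S_0.
  S_0^{−1} = 6^{−1} = 11 (mod 13), so α_err = 4·11 = 44 ≡ 5 = α_4. Error position i = 4.
  Consistency check: S_2/S_1 = 7·10 = 70 ≡ 5 = α_err ✓ (single-error assumption holds).
Step 4: error magnitude e = S_0/v_4 = S_0·∏_{j≠4}(α_4 − α_j) = 6·3 = 18 ≡ 5 (mod 13).
Step 5: correct position 4: c_4 = r_4 − e = 1 − 5 ≡ 9 (mod 13). Hence c = [12, 10, 3, 9, 2].
  Check: interpolating c through the α_i gives m(x) = 7 + 3·x (degree < 2) with m(α_i) = c_i for every i, so c is indeed a codeword.


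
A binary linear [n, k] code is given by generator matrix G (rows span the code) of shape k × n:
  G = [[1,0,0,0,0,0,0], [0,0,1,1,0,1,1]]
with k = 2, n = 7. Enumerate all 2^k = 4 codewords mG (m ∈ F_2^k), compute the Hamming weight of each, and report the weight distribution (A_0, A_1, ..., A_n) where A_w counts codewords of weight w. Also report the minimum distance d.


Weight distribution: A_0 = 1, A_1 = 1, A_4 = 1, A_5 = 1. Minimum distance d = 1.

Enumerate all 2^2 = 4 messages m ∈ F_2^2.
For each, compute codeword c = mG in F_2^7, then tally its weight.
  m = 00 → c = 0000000, weight = 0.
  m = 10 → c = 1000000, weight = 1.
  m = 01 → c = 0011011, weight = 4.
  m = 11 → c = 1011011, weight = 5.
Tally weights:
  weight 0: 1 codewords.
  weight 1: 1 codewords.
  weight 4: 1 codewords.
  weight 5: 1 codewords.
Minimum distance d = smallest w > 0 with A_w > 0 = 1.
Sanity: Σ A_w = 4 = 2^2 = 4 ✓.


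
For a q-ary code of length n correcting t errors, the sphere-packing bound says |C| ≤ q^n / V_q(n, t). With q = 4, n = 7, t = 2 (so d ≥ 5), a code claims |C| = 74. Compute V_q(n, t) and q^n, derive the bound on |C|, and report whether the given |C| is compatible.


V_q(n, t) = 211, q^n = 16384, Hamming bound = 77, |C| = 74 ≤ bound (satisfied).

Step 1: Compute V_q(n, t) = Σ_{j=0}^2 C(n, j) (q−1)^j.
  j = 0: C(7,0)·(3)^0 = 1·1 = 1.
  j = 1: C(7,1)·(3)^1 = 7·3 = 21.
  j = 2: C(7,2)·(3)^2 = 21·9 = 189.
  V_q(n, t) = 1 + 21 + 189 = 211.
Step 2: q^n = 4^7 = 16384.
Step 3: Hamming bound ⌊q^n / V_q(n,t)⌋ = ⌊16384/211⌋ = 77.
Step 4: Compare |C| = 74 to 77: satisfied.
The claimed |C| lies below the Hamming bound.


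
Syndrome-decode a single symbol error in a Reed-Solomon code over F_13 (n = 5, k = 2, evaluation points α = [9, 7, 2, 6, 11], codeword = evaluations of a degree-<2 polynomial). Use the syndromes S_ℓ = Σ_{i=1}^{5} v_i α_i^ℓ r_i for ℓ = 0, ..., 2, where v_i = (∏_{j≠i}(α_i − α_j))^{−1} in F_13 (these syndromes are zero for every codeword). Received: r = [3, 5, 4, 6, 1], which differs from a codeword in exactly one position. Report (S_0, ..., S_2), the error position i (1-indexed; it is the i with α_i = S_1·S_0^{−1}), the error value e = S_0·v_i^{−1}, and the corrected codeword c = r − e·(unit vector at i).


S = (6, 12, 11), error at position 3, error magnitude e = 7, c = [3, 5, 10, 6, 1].

Step 1: column multipliers v_i = (∏_{j≠i}(α_i − α_j))^{−1} mod 13.
  i = 1 (α = 9): (9−7)(9−2)(9−6)(9−11) = 2·7·3·(−2) = −84 ≡ 7, so v_1 = 7^{−1} = 2 (mod 13).
  i = 2 (α = 7): (7−9)(7−2)(7−6)(7−11) = (−2)·5·1·(−4) = 40 ≡ 1, so v_2 = 1^{−1} = 1 (mod 13).
  i = 3 (α = 2): (2−9)(2−7)(2−6)(2−11) = (−7)·(−5)·(−4)·(−9) = 1260 ≡ 12, so v_3 = 12^{−1} = 12 (mod 13).
  i = 4 (α = 6): (6−9)(6−7)(6−2)(6−11) = (−3)·(−1)·4·(−5) = −60 ≡ 5, so v_4 = 5^{−1} = 8 (mod 13).
  i = 5 (α = 11): (11−9)(11−7)(11−2)(11−6) = 2·4·9·5 = 360 ≡ 9, so v_5 = 9^{−1} = 3 (mod 13).
  v = [2, 1, 12, 8, 3].
Step 2: syndromes of r = [3, 5, 4, 6, 1] (all sums mod 13).
  S_0 = Σ v_i r_i = 2·3 + 1·5 + 12·4 + 8·6 + 3·1 = 110 ≡ 6.
  S_1 = Σ v_i α_i r_i = 2·9·3 + 1·7·5 + 12·2·4 + 8·6·6 + 3·11·1 = 506 ≡ 12.
  α_i^2 mod 13 = [3, 10, 4, 10, 4].
  S_2 = Σ v_i α_i^2 r_i = 2·3·3 + 1·10·5 + 12·4·4 + 8·10·6 + 3·4·1 = 752 ≡ 11.
  S = (6, 12, 11) ≠ 0, so r is not a codeword (an error is present).
Step 3: locate the error. For a single error e at position i, S_ℓ = v_i·e·α_i^ℓ, so α_err = S_1/S_0.
  S_0^{−1} = 6^{−1} = 11 (mod 13), so α_err = 12·11 = 132 ≡ 2 = α_3. Error position i = 3.
  Consistency check: S_2/S_1 = 11·12 = 132 ≡ 2 = α_err ✓ (single-error assumption holds).
Step 4: error magnitude e = S_0/v_3 = S_0·∏_{j≠3}(α_3 − α_j) = 6·12 = 72 ≡ 7 (mod 13).
Step 5: correct position 3: c_3 = r_3 − e = 4 − 7 ≡ 10 (mod 13). Hence c = [3, 5, 10, 6, 1].
  Check: interpolating c through the α_i gives m(x) = 12 + 12·x (degree < 2) with m(α_i) = c_i for every i, so c is indeed a codeword.


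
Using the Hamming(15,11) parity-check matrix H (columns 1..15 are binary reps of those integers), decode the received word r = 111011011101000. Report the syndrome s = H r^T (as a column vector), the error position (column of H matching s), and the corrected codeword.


s = (0, 1, 0, 0)^T, error position = 4, corrected codeword c = 111111011101000

Compute s = H r^T mod 2 one row at a time:
  s_1 = 1 + 1 + 1 + 0 + 1 + 0 + 0 + 0 = 4 ≡ 0 (mod 2).
  s_2 = 0 + 1 + 1 + 0 + 1 + 0 + 0 + 0 = 3 ≡ 1 (mod 2).
  s_3 = 1 + 1 + 1 + 0 + 1 + 0 + 0 + 0 = 4 ≡ 0 (mod 2).
  s_4 = 1 + 1 + 1 + 0 + 1 + 0 + 0 + 0 = 4 ≡ 0 (mod 2).
s = (0, 1, 0, 0)^T — this equals column 4 of H (binary 0100), so error is at position 4.
Correct: flip bit 4 of r = 111011011101000 to get c = 111111011101000.


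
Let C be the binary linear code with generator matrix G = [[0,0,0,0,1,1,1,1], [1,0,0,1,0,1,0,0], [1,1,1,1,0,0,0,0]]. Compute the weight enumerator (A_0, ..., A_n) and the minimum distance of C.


Weight distribution: A_0 = 1, A_3 = 2, A_4 = 2, A_5 = 2, A_8 = 1. Minimum distance d = 3.

Enumerate all 2^3 = 8 messages m ∈ F_2^3.
For each, compute codeword c = mG in F_2^8, then tally its weight.
  m = 000 → c = 00000000, weight = 0.
  m = 100 → c = 00001111, weight = 4.
  m = 010 → c = 10010100, weight = 3.
  m = 110 → c = 10011011, weight = 5.
  m = 001 → c = 11110000, weight = 4.
  m = 101 → c = 11111111, weight = 8.
  m = 011 → c = 01100100, weight = 3.
  m = 111 → c = 01101011, weight = 5.
Tally weights:
  weight 0: 1 codewords.
  weight 3: 2 codewords.
  weight 4: 2 codewords.
  weight 5: 2 codewords.
  weight 8: 1 codewords.
Minimum distance d = smallest w > 0 with A_w > 0 = 3.
Sanity: Σ A_w = 8 = 2^3 = 8 ✓.


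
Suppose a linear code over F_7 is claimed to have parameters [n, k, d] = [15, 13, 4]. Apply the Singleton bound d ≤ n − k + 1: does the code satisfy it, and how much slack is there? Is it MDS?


Singleton RHS = n − k + 1 = 3, slack = -1, bound violated (no such code; not MDS).

Singleton bound: d ≤ n − k + 1.
Here n = 15, k = 13, so n − k + 1 = 3.
Given d = 4, check d ≤ 3: NO.
Slack = (n − k + 1) − d = -1.
The slack is negative: d = 4 exceeds n − k + 1 = 3 by 1, so the Singleton bound is violated and no linear [15, 13, 4]_7 code can exist. In particular it is not MDS (MDS requires d = n − k + 1 exactly).
Description: the claimed parameters are [15, 13, 4]_7; such a code would be impossible (violates the Singleton bound).


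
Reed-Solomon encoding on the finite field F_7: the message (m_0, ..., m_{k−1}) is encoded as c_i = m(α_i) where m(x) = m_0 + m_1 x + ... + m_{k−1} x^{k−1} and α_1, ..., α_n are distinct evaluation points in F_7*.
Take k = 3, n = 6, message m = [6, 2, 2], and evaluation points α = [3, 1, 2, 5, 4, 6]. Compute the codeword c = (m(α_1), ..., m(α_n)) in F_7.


c = [2, 3, 4, 3, 4, 6]

Message polynomial: m(x) = 6 + 2·x + 2·x^2 (mod 7).
For each evaluation point α_i, compute m(α_i) mod 7:
  α_1 = 3: Horner steps 2 → 1 → 2, so m(3) = 2.
  α_2 = 1: Horner steps 2 → 4 → 3, so m(1) = 3.
  α_3 = 2: Horner steps 2 → 6 → 4, so m(2) = 4.
  α_4 = 5: Horner steps 2 → 5 → 3, so m(5) = 3.
  α_5 = 4: Horner steps 2 → 3 → 4, so m(4) = 4.
  α_6 = 6: Horner steps 2 → 0 → 6, so m(6) = 6.
Codeword c = [2, 3, 4, 3, 4, 6] ∈ F_7^6.


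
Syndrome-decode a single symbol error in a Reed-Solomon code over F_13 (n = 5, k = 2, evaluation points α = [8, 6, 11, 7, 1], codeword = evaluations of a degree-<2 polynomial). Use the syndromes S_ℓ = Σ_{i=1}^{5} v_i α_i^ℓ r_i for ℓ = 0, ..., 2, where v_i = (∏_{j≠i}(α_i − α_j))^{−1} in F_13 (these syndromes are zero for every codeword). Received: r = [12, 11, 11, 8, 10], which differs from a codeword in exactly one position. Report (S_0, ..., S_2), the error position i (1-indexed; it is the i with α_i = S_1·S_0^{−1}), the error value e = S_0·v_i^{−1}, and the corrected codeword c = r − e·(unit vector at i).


S = (10, 8, 9), error at position 2, error magnitude e = 7, c = [12, 4, 11, 8, 10].

Step 1: column multipliers v_i = (∏_{j≠i}(α_i − α_j))^{−1} mod 13.
  i = 1 (α = 8): (8−6)(8−11)(8−7)(8−1) = 2·(−3)·1·7 = −42 ≡ 10, so v_1 = 10^{−1} = 4 (mod 13).
  i = 2 (α = 6): (6−8)(6−11)(6−7)(6−1) = (−2)·(−5)·(−1)·5 = −50 ≡ 2, so v_2 = 2^{−1} = 7 (mod 13).
  i = 3 (α = 11): (11−8)(11−6)(11−7)(11−1) = 3·5·4·10 = 600 ≡ 2, so v_3 = 2^{−1} = 7 (mod 13).
  i = 4 (α = 7): (7−8)(7−6)(7−11)(7−1) = (−1)·1·(−4)·6 = 24 ≡ 11, so v_4 = 11^{−1} = 6 (mod 13).
  i = 5 (α = 1): (1−8)(1−6)(1−11)(1−7) = (−7)·(−5)·(−10)·(−6) = 2100 ≡ 7, so v_5 = 7^{−1} = 2 (mod 13).
  v = [4, 7, 7, 6, 2].
Step 2: syndromes of r = [12, 11, 11, 8, 10] (all sums mod 13).
  S_0 = Σ v_i r_i = 4·12 + 7·11 + 7·11 + 6·8 + 2·10 = 270 ≡ 10.
  S_1 = Σ v_i α_i r_i = 4·8·12 + 7·6·11 + 7·11·11 + 6·7·8 + 2·1·10 = 2049 ≡ 8.
  α_i^2 mod 13 = [12, 10, 4, 10, 1].
  S_2 = Σ v_i α_i^2 r_i = 4·12·12 + 7·10·11 + 7·4·11 + 6·10·8 + 2·1·10 = 2154 ≡ 9.
  S = (10, 8, 9) ≠ 0, so r is not a codeword (an error is present).
Step 3: locate the error. For a single error e at position i, S_ℓ = v_i·e·α_i^ℓ, so α_err = S_1/S_0.
  S_0^{−1} = 10^{−1} = 4 (mod 13), so α_err = 8·4 = 32 ≡ 6 = α_2. Error position i = 2.
  Consistency check: S_2/S_1 = 9·5 = 45 ≡ 6 = α_err ✓ (single-error assumption holds).
Step 4: error magnitude e = S_0/v_2 = S_0·∏_{j≠2}(α_2 − α_j) = 10·2 = 20 ≡ 7 (mod 13).
Step 5: correct position 2: c_2 = r_2 − e = 11 − 7 ≡ 4 (mod 13). Hence c = [12, 4, 11, 8, 10].
  Check: interpolating c through the α_i gives m(x) = 6 + 4·x (degree < 2) with m(α_i) = c_i for every i, so c is indeed a codeword.


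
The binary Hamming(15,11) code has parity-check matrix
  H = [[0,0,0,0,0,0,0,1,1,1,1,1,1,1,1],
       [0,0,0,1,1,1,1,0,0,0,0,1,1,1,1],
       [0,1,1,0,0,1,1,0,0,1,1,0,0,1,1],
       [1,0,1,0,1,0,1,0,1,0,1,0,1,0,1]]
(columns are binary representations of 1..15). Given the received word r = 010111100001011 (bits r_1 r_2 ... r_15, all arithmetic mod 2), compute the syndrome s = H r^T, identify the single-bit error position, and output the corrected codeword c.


s = (1, 1, 1, 1)^T, error position = 15, corrected codeword c = 010111100001010

Compute s = H r^T mod 2 one row at a time:
  s_1 = 0 + 0 + 0 + 0 + 1 + 0 + 1 + 1 = 3 ≡ 1 (mod 2).
  s_2 = 1 + 1 + 1 + 1 + 1 + 0 + 1 + 1 = 7 ≡ 1 (mod 2).
  s_3 = 1 + 0 + 1 + 1 + 0 + 0 + 1 + 1 = 5 ≡ 1 (mod 2).
  s_4 = 0 + 0 + 1 + 1 + 0 + 0 + 0 + 1 = 3 ≡ 1 (mod 2).
s = (1, 1, 1, 1)^T — this equals column 15 of H (binary 1111), so error is at position 15.
Correct: flip bit 15 of r = 010111100001011 to get c = 010111100001010.


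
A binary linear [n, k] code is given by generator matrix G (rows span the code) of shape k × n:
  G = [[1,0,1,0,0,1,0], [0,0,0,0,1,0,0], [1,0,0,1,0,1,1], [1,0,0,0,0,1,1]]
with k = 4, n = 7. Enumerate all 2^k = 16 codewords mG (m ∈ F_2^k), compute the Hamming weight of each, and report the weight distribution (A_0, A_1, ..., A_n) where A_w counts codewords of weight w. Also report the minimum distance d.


Weight distribution: A_0 = 1, A_1 = 2, A_2 = 2, A_3 = 4, A_4 = 5, A_5 = 2. Minimum distance d = 1.

Enumerate all 2^4 = 16 messages m ∈ F_2^4.
For each, compute codeword c = mG in F_2^7, then tally its weight.
  m = 0000 → c = 0000000, weight = 0.
  m = 1000 → c = 1010010, weight = 3.
  m = 0100 → c = 0000100, weight = 1.
  m = 1100 → c = 1010110, weight = 4.
  m = 0010 → c = 1001011, weight = 4.
  m = 1010 → c = 0011001, weight = 3.
  m = 0110 → c = 1001111, weight = 5.
  m = 1110 → c = 0011101, weight = 4.
  m = 0001 → c = 1000011, weight = 3.
  m = 1001 → c = 0010001, weight = 2.
  m = 0101 → c = 1000111, weight = 4.
  m = 1101 → c = 0010101, weight = 3.
  m = 0011 → c = 0001000, weight = 1.
  m = 1011 → c = 1011010, weight = 4.
  m = 0111 → c = 0001100, weight = 2.
  m = 1111 → c = 1011110, weight = 5.
Tally weights:
  weight 0: 1 codewords.
  weight 1: 2 codewords.
  weight 2: 2 codewords.
  weight 3: 4 codewords.
  weight 4: 5 codewords.
  weight 5: 2 codewords.
Minimum distance d = smallest w > 0 with A_w > 0 = 1.
Sanity: Σ A_w = 16 = 2^4 = 16 ✓.


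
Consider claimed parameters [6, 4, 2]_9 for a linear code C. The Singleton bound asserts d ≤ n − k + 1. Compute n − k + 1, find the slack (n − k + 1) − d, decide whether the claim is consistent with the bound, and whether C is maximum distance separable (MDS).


Singleton RHS = n − k + 1 = 3, slack = 1, bound satisfied, not MDS.

Singleton bound: d ≤ n − k + 1.
Here n = 6, k = 4, so n − k + 1 = 3.
Given d = 2, check d ≤ 3: YES.
Slack = (n − k + 1) − d = 1.
The code is NOT MDS (slack = 1 > 0).
Description: the claimed parameters are [6, 4, 2]_9; such a code would be non-MDS.


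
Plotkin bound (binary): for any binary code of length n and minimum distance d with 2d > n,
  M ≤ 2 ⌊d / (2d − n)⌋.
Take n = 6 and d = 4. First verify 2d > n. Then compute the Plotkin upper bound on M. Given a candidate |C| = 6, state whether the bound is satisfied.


Plotkin bound M ≤ 4; given |C| = 6 > bound (violated).

Check applicability: 2d = 8, n = 6.
2d − n = 2 > 0, so Plotkin applies.
Compute d/(2d−n) = 4/2 ≈ 2.0000.
⌊d/(2d−n)⌋ = 2.
Plotkin bound: M ≤ 2·2 = 4.
Given |C| = 6, check: VIOLATED.
This |C| is above the Plotkin bound, so no binary code with n = 6, d = 4 and 6 codewords exists.


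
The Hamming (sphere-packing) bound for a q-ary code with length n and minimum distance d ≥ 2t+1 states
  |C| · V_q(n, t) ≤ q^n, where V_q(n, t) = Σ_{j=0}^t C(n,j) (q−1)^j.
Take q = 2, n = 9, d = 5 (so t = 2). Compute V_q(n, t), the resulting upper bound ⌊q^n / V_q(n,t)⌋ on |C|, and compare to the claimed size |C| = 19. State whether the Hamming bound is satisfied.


V_q(n, t) = 46, q^n = 512, Hamming bound = 11, |C| = 19 > bound (violated).

Step 1: Compute V_q(n, t) = Σ_{j=0}^2 C(n, j) (q−1)^j.
  j = 0: C(9,0)·(1)^0 = 1·1 = 1.
  j = 1: C(9,1)·(1)^1 = 9·1 = 9.
  j = 2: C(9,2)·(1)^2 = 36·1 = 36.
  V_q(n, t) = 1 + 9 + 36 = 46.
Step 2: q^n = 2^9 = 512.
Step 3: Hamming bound ⌊q^n / V_q(n,t)⌋ = ⌊512/46⌋ = 11.
Step 4: Compare |C| = 19 to 11: violated.
The claimed |C| lies above the Hamming bound, so no 2-ary code of length 9 with d ≥ 5 can have 19 codewords.


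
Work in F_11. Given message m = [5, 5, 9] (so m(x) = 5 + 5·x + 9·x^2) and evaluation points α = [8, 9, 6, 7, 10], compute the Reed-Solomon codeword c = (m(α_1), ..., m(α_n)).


c = [5, 9, 7, 8, 9]

Message polynomial: m(x) = 5 + 5·x + 9·x^2 (mod 11).
For each evaluation point α_i, compute m(α_i) mod 11:
  α_1 = 8: Horner steps 9 → 0 → 5, so m(8) = 5.
  α_2 = 9: Horner steps 9 → 9 → 9, so m(9) = 9.
  α_3 = 6: Horner steps 9 → 4 → 7, so m(6) = 7.
  α_4 = 7: Horner steps 9 → 2 → 8, so m(7) = 8.
  α_5 = 10: Horner steps 9 → 7 → 9, so m(10) = 9.
Codeword c = [5, 9, 7, 8, 9] ∈ F_11^5.


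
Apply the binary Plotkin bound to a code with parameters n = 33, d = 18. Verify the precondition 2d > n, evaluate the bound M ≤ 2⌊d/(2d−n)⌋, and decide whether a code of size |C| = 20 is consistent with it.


Plotkin bound M ≤ 12; given |C| = 20 > bound (violated).

Check applicability: 2d = 36, n = 33.
2d − n = 3 > 0, so Plotkin applies.
Compute d/(2d−n) = 18/3 ≈ 6.0000.
⌊d/(2d−n)⌋ = 6.
Plotkin bound: M ≤ 2·6 = 12.
Given |C| = 20, check: VIOLATED.
This |C| is above the Plotkin bound, so no binary code with n = 33, d = 18 and 20 codewords exists.


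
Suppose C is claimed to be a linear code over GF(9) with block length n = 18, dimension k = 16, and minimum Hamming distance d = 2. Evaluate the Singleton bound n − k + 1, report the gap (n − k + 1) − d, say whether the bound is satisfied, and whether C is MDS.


Singleton RHS = n − k + 1 = 3, slack = 1, bound satisfied, not MDS.

Singleton bound: d ≤ n − k + 1.
Here n = 18, k = 16, so n − k + 1 = 3.
Given d = 2, check d ≤ 3: YES.
Slack = (n − k + 1) − d = 1.
The code is NOT MDS (slack = 1 > 0).
Description: the claimed parameters are [18, 16, 2]_9; such a code would be non-MDS.


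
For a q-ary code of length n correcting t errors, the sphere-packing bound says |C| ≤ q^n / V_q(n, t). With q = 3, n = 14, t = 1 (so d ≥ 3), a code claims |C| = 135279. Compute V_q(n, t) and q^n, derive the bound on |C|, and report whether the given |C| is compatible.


V_q(n, t) = 29, q^n = 4782969, Hamming bound = 164929, |C| = 135279 ≤ bound (satisfied).

Step 1: Compute V_q(n, t) = Σ_{j=0}^1 C(n, j) (q−1)^j.
  j = 0: C(14,0)·(2)^0 = 1·1 = 1.
  j = 1: C(14,1)·(2)^1 = 14·2 = 28.
  V_q(n, t) = 1 + 28 = 29.
Step 2: q^n = 3^14 = 4782969.
Step 3: Hamming bound ⌊q^n / V_q(n,t)⌋ = ⌊4782969/29⌋ = 164929.
Step 4: Compare |C| = 135279 to 164929: satisfied.
The claimed |C| lies below the Hamming bound.


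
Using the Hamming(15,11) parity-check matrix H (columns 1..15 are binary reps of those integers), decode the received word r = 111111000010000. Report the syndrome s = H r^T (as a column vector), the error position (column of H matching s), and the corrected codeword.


s = (1, 1, 0, 0)^T, error position = 12, corrected codeword c = 111111000011000

Compute s = H r^T mod 2 one row at a time:
  s_1 = 0 + 0 + 0 + 1 + 0 + 0 + 0 + 0 = 1 ≡ 1 (mod 2).
  s_2 = 1 + 1 + 1 + 0 + 0 + 0 + 0 + 0 = 3 ≡ 1 (mod 2).
  s_3 = 1 + 1 + 1 + 0 + 0 + 1 + 0 + 0 = 4 ≡ 0 (mod 2).
  s_4 = 1 + 1 + 1 + 0 + 0 + 1 + 0 + 0 = 4 ≡ 0 (mod 2).
s = (1, 1, 0, 0)^T — this equals column 12 of H (binary 1100), so error is at position 12.
Correct: flip bit 12 of r = 111111000010000 to get c = 111111000011000.


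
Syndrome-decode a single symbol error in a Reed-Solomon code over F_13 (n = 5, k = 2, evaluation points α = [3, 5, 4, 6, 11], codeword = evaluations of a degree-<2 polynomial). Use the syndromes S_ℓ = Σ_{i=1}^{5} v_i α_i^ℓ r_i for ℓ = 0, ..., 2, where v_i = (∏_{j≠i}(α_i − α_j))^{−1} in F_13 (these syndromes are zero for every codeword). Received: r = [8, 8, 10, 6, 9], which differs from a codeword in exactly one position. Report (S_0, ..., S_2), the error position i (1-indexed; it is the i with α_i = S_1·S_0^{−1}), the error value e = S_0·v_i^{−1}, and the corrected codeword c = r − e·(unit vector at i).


S = (1, 3, 9), error at position 1, error magnitude e = 9, c = [12, 8, 10, 6, 9].

Step 1: column multipliers v_i = (∏_{j≠i}(α_i − α_j))^{−1} mod 13.
  i = 1 (α = 3): (3−5)(3−4)(3−6)(3−11) = (−2)·(−1)·(−3)·(−8) = 48 ≡ 9, so v_1 = 9^{−1} = 3 (mod 13).
  i = 2 (α = 5): (5−3)(5−4)(5−6)(5−11) = 2·1·(−1)·(−6) = 12 ≡ 12, so v_2 = 12^{−1} = 12 (mod 13).
  i = 3 (α = 4): (4−3)(4−5)(4−6)(4−11) = 1·(−1)·(−2)·(−7) = −14 ≡ 12, so v_3 = 12^{−1} = 12 (mod 13).
  i = 4 (α = 6): (6−3)(6−5)(6−4)(6−11) = 3·1·2·(−5) = −30 ≡ 9, so v_4 = 9^{−1} = 3 (mod 13).
  i = 5 (α = 11): (11−3)(11−5)(11−4)(11−6) = 8·6·7·5 = 1680 ≡ 3, so v_5 = 3^{−1} = 9 (mod 13).
  v = [3, 12, 12, 3, 9].
Step 2: syndromes of r = [8, 8, 10, 6, 9] (all sums mod 13).
  S_0 = Σ v_i r_i = 3·8 + 12·8 + 12·10 + 3·6 + 9·9 = 339 ≡ 1.
  S_1 = Σ v_i α_i r_i = 3·3·8 + 12·5·8 + 12·4·10 + 3·6·6 + 9·11·9 = 2031 ≡ 3.
  α_i^2 mod 13 = [9, 12, 3, 10, 4].
  S_2 = Σ v_i α_i^2 r_i = 3·9·8 + 12·12·8 + 12·3·10 + 3·10·6 + 9·4·9 = 2232 ≡ 9.
  S = (1, 3, 9) ≠ 0, so r is not a codeword (an error is present).
Step 3: locate the error. For a single error e at position i, S_ℓ = v_i·e·α_i^ℓ, so α_err = S_1/S_0.
  S_0^{−1} = 1^{−1} = 1 (mod 13), so α_err = 3·1 = 3 ≡ 3 = α_1. Error position i = 1.
  Consistency check: S_2/S_1 = 9·9 = 81 ≡ 3 = α_err ✓ (single-error assumption holds).
Step 4: error magnitude e = S_0/v_1 = S_0·∏_{j≠1}(α_1 − α_j) = 1·9 = 9 ≡ 9 (mod 13).
Step 5: correct position 1: c_1 = r_1 − e = 8 − 9 ≡ 12 (mod 13). Hence c = [12, 8, 10, 6, 9].
  Check: interpolating c through the α_i gives m(x) = 5 + 11·x (degree < 2) with m(α_i) = c_i for every i, so c is indeed a codeword.


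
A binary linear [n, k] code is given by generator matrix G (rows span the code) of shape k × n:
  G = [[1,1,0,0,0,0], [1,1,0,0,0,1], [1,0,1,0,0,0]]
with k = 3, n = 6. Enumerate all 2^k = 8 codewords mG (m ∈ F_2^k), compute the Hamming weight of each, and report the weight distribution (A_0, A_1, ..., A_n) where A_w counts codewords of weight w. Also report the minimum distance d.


Weight distribution: A_0 = 1, A_1 = 1, A_2 = 3, A_3 = 3. Minimum distance d = 1.

Enumerate all 2^3 = 8 messages m ∈ F_2^3.
For each, compute codeword c = mG in F_2^6, then tally its weight.
  m = 000 → c = 000000, weight = 0.
  m = 100 → c = 110000, weight = 2.
  m = 010 → c = 110001, weight = 3.
  m = 110 → c = 000001, weight = 1.
  m = 001 → c = 101000, weight = 2.
  m = 101 → c = 011000, weight = 2.
  m = 011 → c = 011001, weight = 3.
  m = 111 → c = 101001, weight = 3.
Tally weights:
  weight 0: 1 codewords.
  weight 1: 1 codewords.
  weight 2: 3 codewords.
  weight 3: 3 codewords.
Minimum distance d = smallest w > 0 with A_w > 0 = 1.
Sanity: Σ A_w = 8 = 2^3 = 8 ✓.


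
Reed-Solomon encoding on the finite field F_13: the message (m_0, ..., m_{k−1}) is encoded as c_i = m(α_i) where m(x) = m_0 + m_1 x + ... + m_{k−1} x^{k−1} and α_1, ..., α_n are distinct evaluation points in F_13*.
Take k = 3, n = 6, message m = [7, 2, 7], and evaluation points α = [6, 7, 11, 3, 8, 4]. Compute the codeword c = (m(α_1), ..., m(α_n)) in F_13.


c = [11, 0, 5, 11, 3, 10]

Message polynomial: m(x) = 7 + 2·x + 7·x^2 (mod 13).
For each evaluation point α_i, compute m(α_i) mod 13:
  α_1 = 6: Horner steps 7 → 5 → 11, so m(6) = 11.
  α_2 = 7: Horner steps 7 → 12 → 0, so m(7) = 0.
  α_3 = 11: Horner steps 7 → 1 → 5, so m(11) = 5.
  α_4 = 3: Horner steps 7 → 10 → 11, so m(3) = 11.
  α_5 = 8: Horner steps 7 → 6 → 3, so m(8) = 3.
  α_6 = 4: Horner steps 7 → 4 → 10, so m(4) = 10.
Codeword c = [11, 0, 5, 11, 3, 10] ∈ F_13^6.


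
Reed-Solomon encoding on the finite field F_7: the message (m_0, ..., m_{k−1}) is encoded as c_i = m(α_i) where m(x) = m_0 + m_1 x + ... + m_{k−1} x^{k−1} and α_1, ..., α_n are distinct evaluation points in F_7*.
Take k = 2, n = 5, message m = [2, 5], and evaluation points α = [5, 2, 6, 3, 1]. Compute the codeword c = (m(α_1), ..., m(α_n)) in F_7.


c = [6, 5, 4, 3, 0]

Message polynomial: m(x) = 2 + 5·x (mod 7).
For each evaluation point α_i, compute m(α_i) mod 7:
  α_1 = 5: Horner steps 5 → 6, so m(5) = 6.
  α_2 = 2: Horner steps 5 → 5, so m(2) = 5.
  α_3 = 6: Horner steps 5 → 4, so m(6) = 4.
  α_4 = 3: Horner steps 5 → 3, so m(3) = 3.
  α_5 = 1: Horner steps 5 → 0, so m(1) = 0.
Codeword c = [6, 5, 4, 3, 0] ∈ F_7^5.


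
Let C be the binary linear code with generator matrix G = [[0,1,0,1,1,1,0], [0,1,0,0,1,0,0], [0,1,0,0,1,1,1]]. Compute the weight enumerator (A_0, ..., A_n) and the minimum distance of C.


Weight distribution: A_0 = 1, A_2 = 4, A_4 = 3. Minimum distance d = 2.

Enumerate all 2^3 = 8 messages m ∈ F_2^3.
For each, compute codeword c = mG in F_2^7, then tally its weight.
  m = 000 → c = 0000000, weight = 0.
  m = 100 → c = 0101110, weight = 4.
  m = 010 → c = 0100100, weight = 2.
  m = 110 → c = 0001010, weight = 2.
  m = 001 → c = 0100111, weight = 4.
  m = 101 → c = 0001001, weight = 2.
  m = 011 → c = 0000011, weight = 2.
  m = 111 → c = 0101101, weight = 4.
Tally weights:
  weight 0: 1 codewords.
  weight 2: 4 codewords.
  weight 4: 3 codewords.
Minimum distance d = smallest w > 0 with A_w > 0 = 2.
Sanity: Σ A_w = 8 = 2^3 = 8 ✓.


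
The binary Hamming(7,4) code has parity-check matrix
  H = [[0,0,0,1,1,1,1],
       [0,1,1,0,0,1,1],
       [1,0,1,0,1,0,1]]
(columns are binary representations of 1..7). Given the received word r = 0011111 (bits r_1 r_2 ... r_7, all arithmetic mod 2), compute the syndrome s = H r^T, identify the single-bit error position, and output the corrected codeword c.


s = (0, 1, 1)^T, error position = 3, corrected codeword c = 0001111

Compute s = H r^T mod 2 one row at a time:
  s_1 = 1 + 1 + 1 + 1 = 4 ≡ 0 (mod 2).
  s_2 = 0 + 1 + 1 + 1 = 3 ≡ 1 (mod 2).
  s_3 = 0 + 1 + 1 + 1 = 3 ≡ 1 (mod 2).
s = (0, 1, 1)^T — this equals column 3 of H (binary 011), so error is at position 3.
Correct: flip bit 3 of r = 0011111 to get c = 0001111.


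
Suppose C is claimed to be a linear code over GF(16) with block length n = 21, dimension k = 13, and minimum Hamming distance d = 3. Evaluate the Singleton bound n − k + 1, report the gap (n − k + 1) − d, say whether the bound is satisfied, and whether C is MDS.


Singleton RHS = n − k + 1 = 9, slack = 6, bound satisfied, not MDS.

Singleton bound: d ≤ n − k + 1.
Here n = 21, k = 13, so n − k + 1 = 9.
Given d = 3, check d ≤ 9: YES.
Slack = (n − k + 1) − d = 6.
The code is NOT MDS (slack = 6 > 0).
Description: the claimed parameters are [21, 13, 3]_16; such a code would be non-MDS.


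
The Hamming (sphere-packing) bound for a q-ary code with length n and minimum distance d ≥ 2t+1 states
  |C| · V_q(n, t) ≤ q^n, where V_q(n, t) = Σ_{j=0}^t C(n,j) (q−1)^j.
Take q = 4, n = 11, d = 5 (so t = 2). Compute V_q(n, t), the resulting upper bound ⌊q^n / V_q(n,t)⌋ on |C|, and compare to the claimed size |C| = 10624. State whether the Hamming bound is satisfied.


V_q(n, t) = 529, q^n = 4194304, Hamming bound = 7928, |C| = 10624 > bound (violated).

Step 1: Compute V_q(n, t) = Σ_{j=0}^2 C(n, j) (q−1)^j.
  j = 0: C(11,0)·(3)^0 = 1·1 = 1.
  j = 1: C(11,1)·(3)^1 = 11·3 = 33.
  j = 2: C(11,2)·(3)^2 = 55·9 = 495.
  V_q(n, t) = 1 + 33 + 495 = 529.
Step 2: q^n = 4^11 = 4194304.
Step 3: Hamming bound ⌊q^n / V_q(n,t)⌋ = ⌊4194304/529⌋ = 7928.
Step 4: Compare |C| = 10624 to 7928: violated.
The claimed |C| lies above the Hamming bound, so no 4-ary code of length 11 with d ≥ 5 can have 10624 codewords.


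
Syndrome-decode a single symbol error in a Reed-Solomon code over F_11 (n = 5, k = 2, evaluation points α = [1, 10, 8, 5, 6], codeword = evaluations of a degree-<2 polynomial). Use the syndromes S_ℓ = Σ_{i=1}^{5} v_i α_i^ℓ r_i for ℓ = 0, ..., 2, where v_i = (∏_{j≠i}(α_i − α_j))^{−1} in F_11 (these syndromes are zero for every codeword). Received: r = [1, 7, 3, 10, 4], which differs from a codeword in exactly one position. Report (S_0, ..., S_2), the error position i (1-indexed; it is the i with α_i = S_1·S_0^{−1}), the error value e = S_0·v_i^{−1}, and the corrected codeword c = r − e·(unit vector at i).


S = (2, 9, 2), error at position 2, error magnitude e = 5, c = [1, 2, 3, 10, 4].

Step 1: column multipliers v_i = (∏_{j≠i}(α_i − α_j))^{−1} mod 11.
  i = 1 (α = 1): (1−10)(1−8)(1−5)(1−6) = (−9)·(−7)·(−4)·(−5) = 1260 ≡ 6, so v_1 = 6^{−1} = 2 (mod 11).
  i = 2 (α = 10): (10−1)(10−8)(10−5)(10−6) = 9·2·5·4 = 360 ≡ 8, so v_2 = 8^{−1} = 7 (mod 11).
  i = 3 (α = 8): (8−1)(8−10)(8−5)(8−6) = 7·(−2)·3·2 = −84 ≡ 4, so v_3 = 4^{−1} = 3 (mod 11).
  i = 4 (α = 5): (5−1)(5−10)(5−8)(5−6) = 4·(−5)·(−3)·(−1) = −60 ≡ 6, so v_4 = 6^{−1} = 2 (mod 11).
  i = 5 (α = 6): (6−1)(6−10)(6−8)(6−5) = 5·(−4)·(−2)·1 = 40 ≡ 7, so v_5 = 7^{−1} = 8 (mod 11).
  v = [2, 7, 3, 2, 8].
Step 2: syndromes of r = [1, 7, 3, 10, 4] (all sums mod 11).
  S_0 = Σ v_i r_i = 2·1 + 7·7 + 3·3 + 2·10 + 8·4 = 112 ≡ 2.
  S_1 = Σ v_i α_i r_i = 2·1·1 + 7·10·7 + 3·8·3 + 2·5·10 + 8·6·4 = 856 ≡ 9.
  α_i^2 mod 11 = [1, 1, 9, 3, 3].
  S_2 = Σ v_i α_i^2 r_i = 2·1·1 + 7·1·7 + 3·9·3 + 2·3·10 + 8·3·4 = 288 ≡ 2.
  S = (2, 9, 2) ≠ 0, so r is not a codeword (an error is present).
Step 3: locate the error. For a single error e at position i, S_ℓ = v_i·e·α_i^ℓ, so α_err = S_1/S_0.
  S_0^{−1} = 2^{−1} = 6 (mod 11), so α_err = 9·6 = 54 ≡ 10 = α_2. Error position i = 2.
  Consistency check: S_2/S_1 = 2·5 = 10 ≡ 10 = α_err ✓ (single-error assumption holds).
Step 4: error magnitude e = S_0/v_2 = S_0·∏_{j≠2}(α_2 − α_j) = 2·8 = 16 ≡ 5 (mod 11).
Step 5: correct position 2: c_2 = r_2 − e = 7 − 5 ≡ 2 (mod 11). Hence c = [1, 2, 3, 10, 4].
  Check: interpolating c through the α_i gives m(x) = 7 + 5·x (degree < 2) with m(α_i) = c_i for every i, so c is indeed a codeword.
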